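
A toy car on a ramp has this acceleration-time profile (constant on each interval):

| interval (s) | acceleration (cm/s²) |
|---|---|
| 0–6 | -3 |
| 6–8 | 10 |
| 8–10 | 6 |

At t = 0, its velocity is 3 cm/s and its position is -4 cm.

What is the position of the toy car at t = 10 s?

-28 cm

On each constant-a segment, Δv = aΔt and Δx = v₀Δt + ½aΔt²; chain segment to segment.
0–6 s: v starts 3 cm/s; Δx = 3·6 + ½·-3·6² = -36 cm; v ends -15 cm/s.
6–8 s: v starts -15 cm/s; Δx = -15·2 + ½·10·2² = -10 cm; v ends 5 cm/s.
8–10 s: v starts 5 cm/s; Δx = 5·2 + ½·6·2² = 22 cm; v ends 17 cm/s.
x(10) = -4 + Σ Δx = -28 cm.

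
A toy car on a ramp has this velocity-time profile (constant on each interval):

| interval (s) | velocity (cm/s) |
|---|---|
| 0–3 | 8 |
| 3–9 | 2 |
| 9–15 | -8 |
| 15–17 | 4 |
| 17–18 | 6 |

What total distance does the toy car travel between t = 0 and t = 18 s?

Total distance travelled is ∫|v| dt — sum the magnitudes of each area piece.
0–3 s: |8| × 3 = 24 cm
3–9 s: |2| × 6 = 12 cm
9–15 s: |-8| × 6 = 48 cm
15–17 s: |4| × 2 = 8 cm
17–18 s: |6| × 1 = 6 cm
Total distance = 98 cm

98 cm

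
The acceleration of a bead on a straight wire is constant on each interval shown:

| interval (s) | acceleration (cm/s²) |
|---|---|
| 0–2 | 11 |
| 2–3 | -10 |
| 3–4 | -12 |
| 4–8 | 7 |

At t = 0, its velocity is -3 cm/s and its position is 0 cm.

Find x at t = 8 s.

On each constant-a segment, Δv = aΔt and Δx = v₀Δt + ½aΔt²; chain segment to segment.
0–2 s: v starts -3 cm/s; Δx = -3·2 + ½·11·2² = 16 cm; v ends 19 cm/s.
2–3 s: v starts 19 cm/s; Δx = 19·1 + ½·-10·1² = 14 cm; v ends 9 cm/s.
3–4 s: v starts 9 cm/s; Δx = 9·1 + ½·-12·1² = 3 cm; v ends -3 cm/s.
4–8 s: v starts -3 cm/s; Δx = -3·4 + ½·7·4² = 44 cm; v ends 25 cm/s.
x(8) = 0 + Σ Δx = 77 cm.

77 cm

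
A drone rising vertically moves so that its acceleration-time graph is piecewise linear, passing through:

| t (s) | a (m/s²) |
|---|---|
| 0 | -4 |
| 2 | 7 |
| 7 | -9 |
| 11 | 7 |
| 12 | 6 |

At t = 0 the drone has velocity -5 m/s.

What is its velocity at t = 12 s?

-4.5 m/s

Δv equals the area under the a-t graph; then v = v₀ + Δv.
0–2 s: ½(-4 + 7)(2) = 3 m/s
2–7 s: ½(7 + -9)(5) = -5 m/s
7–11 s: ½(-9 + 7)(4) = -4 m/s
11–12 s: ½(7 + 6)(1) = 6.5 m/s
Δv = 0.5 m/s, so v(12) = -5 + (0.5) = -4.5 m/s.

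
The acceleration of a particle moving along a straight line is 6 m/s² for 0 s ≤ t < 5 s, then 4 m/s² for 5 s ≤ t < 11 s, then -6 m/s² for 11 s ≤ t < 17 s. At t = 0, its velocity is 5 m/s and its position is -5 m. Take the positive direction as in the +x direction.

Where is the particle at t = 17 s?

623 m

On each constant-a segment, Δv = aΔt and Δx = v₀Δt + ½aΔt²; chain segment to segment.
0–5 s: v starts 5 m/s; Δx = 5·5 + ½·6·5² = 100 m; v ends 35 m/s.
5–11 s: v starts 35 m/s; Δx = 35·6 + ½·4·6² = 282 m; v ends 59 m/s.
11–17 s: v starts 59 m/s; Δx = 59·6 + ½·-6·6² = 246 m; v ends 23 m/s.
x(17) = -5 + Σ Δx = 623 m.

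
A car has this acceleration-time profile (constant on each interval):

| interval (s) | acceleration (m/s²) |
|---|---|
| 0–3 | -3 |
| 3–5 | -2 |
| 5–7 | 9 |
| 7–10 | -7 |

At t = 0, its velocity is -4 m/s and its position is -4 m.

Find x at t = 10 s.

On each constant-a segment, Δv = aΔt and Δx = v₀Δt + ½aΔt²; chain segment to segment.
0–3 s: v starts -4 m/s; Δx = -4·3 + ½·-3·3² = -25.5 m; v ends -13 m/s.
3–5 s: v starts -13 m/s; Δx = -13·2 + ½·-2·2² = -30 m; v ends -17 m/s.
5–7 s: v starts -17 m/s; Δx = -17·2 + ½·9·2² = -16 m; v ends 1 m/s.
7–10 s: v starts 1 m/s; Δx = 1·3 + ½·-7·3² = -28.5 m; v ends -20 m/s.
x(10) = -4 + Σ Δx = -104 m.

-104 m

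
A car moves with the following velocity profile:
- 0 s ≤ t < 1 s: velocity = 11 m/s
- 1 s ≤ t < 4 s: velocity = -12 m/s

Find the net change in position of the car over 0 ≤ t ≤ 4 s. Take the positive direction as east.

-25 m

Net displacement equals the area under the velocity-time graph (areas below the axis count negative).
0–1 s: 11 × 1 = 11 m
1–4 s: -12 × 3 = -36 m
Net displacement = -25 m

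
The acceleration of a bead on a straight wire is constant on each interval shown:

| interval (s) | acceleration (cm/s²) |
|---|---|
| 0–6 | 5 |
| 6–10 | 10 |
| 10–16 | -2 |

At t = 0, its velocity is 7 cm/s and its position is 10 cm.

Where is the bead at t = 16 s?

On each constant-a segment, Δv = aΔt and Δx = v₀Δt + ½aΔt²; chain segment to segment.
0–6 s: v starts 7 cm/s; Δx = 7·6 + ½·5·6² = 132 cm; v ends 37 cm/s.
6–10 s: v starts 37 cm/s; Δx = 37·4 + ½·10·4² = 228 cm; v ends 77 cm/s.
10–16 s: v starts 77 cm/s; Δx = 77·6 + ½·-2·6² = 426 cm; v ends 65 cm/s.
x(16) = 10 + Σ Δx = 796 cm.

796 cm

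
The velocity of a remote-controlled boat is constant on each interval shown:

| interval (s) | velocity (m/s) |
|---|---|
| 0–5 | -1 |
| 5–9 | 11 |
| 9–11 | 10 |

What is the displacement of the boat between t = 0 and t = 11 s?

59 m

Net displacement equals the area under the velocity-time graph (areas below the axis count negative).
0–5 s: -1 × 5 = -5 m
5–9 s: 11 × 4 = 44 m
9–11 s: 10 × 2 = 20 m
Net displacement = 59 m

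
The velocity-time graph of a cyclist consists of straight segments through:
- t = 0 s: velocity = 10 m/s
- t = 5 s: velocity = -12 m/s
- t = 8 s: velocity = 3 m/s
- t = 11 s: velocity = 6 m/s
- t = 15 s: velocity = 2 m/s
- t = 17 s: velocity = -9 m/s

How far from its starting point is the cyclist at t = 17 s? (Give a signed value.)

Displacement is the signed area under the v-t curve.
0–5 s: ½(10 + -12)(5) = -5 m
5–8 s: ½(-12 + 3)(3) = -13.5 m
8–11 s: ½(3 + 6)(3) = 13.5 m
11–15 s: ½(6 + 2)(4) = 16 m
15–17 s: ½(2 + -9)(2) = -7 m
Net displacement = 4 m

4 m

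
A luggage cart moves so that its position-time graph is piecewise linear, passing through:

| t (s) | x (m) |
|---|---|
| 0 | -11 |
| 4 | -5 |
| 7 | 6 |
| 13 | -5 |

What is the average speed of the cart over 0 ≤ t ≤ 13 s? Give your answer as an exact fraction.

28/13 m/s

Average speed = (total path length)/(elapsed time); on a piecewise-linear x-t graph the path length is Σ|Δx|.
0–4 s: |Δx| = |-5 − -11| = 6 m
4–7 s: |Δx| = |6 − -5| = 11 m
7–13 s: |Δx| = |-5 − 6| = 11 m
Total path = 28 m; average speed = 28/13 = 28/13 m/s.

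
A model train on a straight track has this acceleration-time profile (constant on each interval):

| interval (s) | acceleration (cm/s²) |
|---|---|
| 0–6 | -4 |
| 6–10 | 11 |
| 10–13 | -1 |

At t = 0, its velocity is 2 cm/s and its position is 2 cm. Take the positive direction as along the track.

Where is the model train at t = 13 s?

3.5 cm

On each constant-a segment, Δv = aΔt and Δx = v₀Δt + ½aΔt²; chain segment to segment.
0–6 s: v starts 2 cm/s; Δx = 2·6 + ½·-4·6² = -60 cm; v ends -22 cm/s.
6–10 s: v starts -22 cm/s; Δx = -22·4 + ½·11·4² = 0 cm; v ends 22 cm/s.
10–13 s: v starts 22 cm/s; Δx = 22·3 + ½·-1·3² = 61.5 cm; v ends 19 cm/s.
x(13) = 2 + Σ Δx = 3.5 cm.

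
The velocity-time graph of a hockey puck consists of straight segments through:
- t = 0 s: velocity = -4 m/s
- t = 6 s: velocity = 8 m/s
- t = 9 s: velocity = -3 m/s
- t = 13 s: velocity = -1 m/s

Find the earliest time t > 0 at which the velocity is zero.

t = 2 s

v changes sign on 0–6 s (from -4 to 8); the graph is linear there, so v = 0 at t = 0 + (4)·(6 − 0)/(8 − -4) = 2 s.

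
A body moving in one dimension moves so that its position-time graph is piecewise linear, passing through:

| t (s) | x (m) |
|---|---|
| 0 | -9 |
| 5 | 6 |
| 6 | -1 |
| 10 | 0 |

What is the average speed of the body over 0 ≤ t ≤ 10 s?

2.3 m/s

Average speed = (total path length)/(elapsed time); on a piecewise-linear x-t graph the path length is Σ|Δx|.
0–5 s: |Δx| = |6 − -9| = 15 m
5–6 s: |Δx| = |-1 − 6| = 7 m
6–10 s: |Δx| = |0 − -1| = 1 m
Total path = 23 m; average speed = 23/10 = 2.3 m/s.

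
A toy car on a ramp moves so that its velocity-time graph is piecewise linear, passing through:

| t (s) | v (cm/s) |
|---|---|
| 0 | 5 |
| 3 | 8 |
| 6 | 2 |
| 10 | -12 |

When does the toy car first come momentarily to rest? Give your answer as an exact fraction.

t = 46/7 s

v changes sign on 6–10 s (from 2 to -12); the graph is linear there, so v = 0 at t = 6 + (-2)·(10 − 6)/(-12 − 2) = 46/7 s.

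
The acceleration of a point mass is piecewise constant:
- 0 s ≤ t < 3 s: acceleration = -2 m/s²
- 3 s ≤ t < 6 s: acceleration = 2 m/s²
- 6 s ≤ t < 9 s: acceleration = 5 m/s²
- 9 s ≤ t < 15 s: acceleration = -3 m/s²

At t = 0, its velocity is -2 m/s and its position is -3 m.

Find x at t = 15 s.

On each constant-a segment, Δv = aΔt and Δx = v₀Δt + ½aΔt²; chain segment to segment.
0–3 s: v starts -2 m/s; Δx = -2·3 + ½·-2·3² = -15 m; v ends -8 m/s.
3–6 s: v starts -8 m/s; Δx = -8·3 + ½·2·3² = -15 m; v ends -2 m/s.
6–9 s: v starts -2 m/s; Δx = -2·3 + ½·5·3² = 16.5 m; v ends 13 m/s.
9–15 s: v starts 13 m/s; Δx = 13·6 + ½·-3·6² = 24 m; v ends -5 m/s.
x(15) = -3 + Σ Δx = 7.5 m.

7.5 m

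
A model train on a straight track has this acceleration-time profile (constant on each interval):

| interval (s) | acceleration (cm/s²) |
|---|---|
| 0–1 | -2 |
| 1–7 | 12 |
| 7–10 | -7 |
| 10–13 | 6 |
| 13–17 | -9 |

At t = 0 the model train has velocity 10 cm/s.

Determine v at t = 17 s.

41 cm/s

Δv equals the area under the a-t graph; then v = v₀ + Δv.
0–1 s: -2 × 1 = -2 cm/s
1–7 s: 12 × 6 = 72 cm/s
7–10 s: -7 × 3 = -21 cm/s
10–13 s: 6 × 3 = 18 cm/s
13–17 s: -9 × 4 = -36 cm/s
Δv = 31 cm/s, so v(17) = 10 + (31) = 41 cm/s.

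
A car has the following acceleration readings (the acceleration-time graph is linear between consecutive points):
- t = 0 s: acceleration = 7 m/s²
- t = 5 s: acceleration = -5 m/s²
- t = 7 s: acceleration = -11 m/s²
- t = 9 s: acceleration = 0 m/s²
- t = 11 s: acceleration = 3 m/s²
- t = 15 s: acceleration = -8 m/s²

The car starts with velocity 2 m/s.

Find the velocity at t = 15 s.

Δv equals the area under the a-t graph; then v = v₀ + Δv.
0–5 s: ½(7 + -5)(5) = 5 m/s
5–7 s: ½(-5 + -11)(2) = -16 m/s
7–9 s: ½(-11 + 0)(2) = -11 m/s
9–11 s: ½(0 + 3)(2) = 3 m/s
11–15 s: ½(3 + -8)(4) = -10 m/s
Δv = -29 m/s, so v(15) = 2 + (-29) = -27 m/s.

-27 m/s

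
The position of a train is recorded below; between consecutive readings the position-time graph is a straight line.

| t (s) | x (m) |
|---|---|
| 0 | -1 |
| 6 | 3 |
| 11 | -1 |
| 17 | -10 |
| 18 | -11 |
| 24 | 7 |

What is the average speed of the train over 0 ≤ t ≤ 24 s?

Average speed = (total path length)/(elapsed time); on a piecewise-linear x-t graph the path length is Σ|Δx|.
0–6 s: |Δx| = |3 − -1| = 4 m
6–11 s: |Δx| = |-1 − 3| = 4 m
11–17 s: |Δx| = |-10 − -1| = 9 m
17–18 s: |Δx| = |-11 − -10| = 1 m
18–24 s: |Δx| = |7 − -11| = 18 m
Total path = 36 m; average speed = 36/24 = 1.5 m/s.

1.5 m/s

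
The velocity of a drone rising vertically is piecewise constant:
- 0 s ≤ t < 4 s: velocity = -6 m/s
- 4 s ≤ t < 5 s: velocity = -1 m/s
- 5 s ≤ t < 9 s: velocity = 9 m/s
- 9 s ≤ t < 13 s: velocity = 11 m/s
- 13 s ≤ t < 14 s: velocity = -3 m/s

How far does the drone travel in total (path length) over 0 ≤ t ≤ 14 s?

Total distance travelled is ∫|v| dt — sum the magnitudes of each area piece.
0–4 s: |-6| × 4 = 24 m
4–5 s: |-1| × 1 = 1 m
5–9 s: |9| × 4 = 36 m
9–13 s: |11| × 4 = 44 m
13–14 s: |-3| × 1 = 3 m
Total distance = 108 m

108 m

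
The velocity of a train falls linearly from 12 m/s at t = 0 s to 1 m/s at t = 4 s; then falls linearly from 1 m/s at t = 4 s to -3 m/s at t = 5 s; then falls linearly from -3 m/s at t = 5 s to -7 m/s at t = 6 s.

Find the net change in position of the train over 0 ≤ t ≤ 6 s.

20 m

Net displacement equals the area under the velocity-time graph (areas below the axis count negative).
0–4 s: ½(12 + 1)(4) = 26 m
4–5 s: ½(1 + -3)(1) = -1 m
5–6 s: ½(-3 + -7)(1) = -5 m
Net displacement = 20 m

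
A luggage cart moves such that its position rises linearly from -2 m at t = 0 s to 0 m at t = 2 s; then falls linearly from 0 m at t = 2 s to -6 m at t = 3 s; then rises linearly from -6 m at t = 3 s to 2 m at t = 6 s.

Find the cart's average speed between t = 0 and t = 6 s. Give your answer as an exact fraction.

8/3 m/s

Average speed = (total path length)/(elapsed time); on a piecewise-linear x-t graph the path length is Σ|Δx|.
0–2 s: |Δx| = |0 − -2| = 2 m
2–3 s: |Δx| = |-6 − 0| = 6 m
3–6 s: |Δx| = |2 − -6| = 8 m
Total path = 16 m; average speed = 16/6 = 8/3 m/s.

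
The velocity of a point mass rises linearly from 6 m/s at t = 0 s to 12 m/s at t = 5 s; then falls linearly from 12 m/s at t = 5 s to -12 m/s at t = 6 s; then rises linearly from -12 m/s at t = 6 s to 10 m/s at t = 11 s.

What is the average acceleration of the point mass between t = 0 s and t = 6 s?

-3 m/s²

Average acceleration = Δv/Δt = (-12 − 6)/(6 − 0) = -3 m/s².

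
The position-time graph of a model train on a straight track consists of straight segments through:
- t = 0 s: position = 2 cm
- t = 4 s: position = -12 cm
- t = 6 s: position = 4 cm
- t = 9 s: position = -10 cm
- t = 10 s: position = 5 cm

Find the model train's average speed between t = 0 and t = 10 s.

Average speed = (total path length)/(elapsed time); on a piecewise-linear x-t graph the path length is Σ|Δx|.
0–4 s: |Δx| = |-12 − 2| = 14 cm
4–6 s: |Δx| = |4 − -12| = 16 cm
6–9 s: |Δx| = |-10 − 4| = 14 cm
9–10 s: |Δx| = |5 − -10| = 15 cm
Total path = 59 cm; average speed = 59/10 = 5.9 cm/s.

5.9 cm/s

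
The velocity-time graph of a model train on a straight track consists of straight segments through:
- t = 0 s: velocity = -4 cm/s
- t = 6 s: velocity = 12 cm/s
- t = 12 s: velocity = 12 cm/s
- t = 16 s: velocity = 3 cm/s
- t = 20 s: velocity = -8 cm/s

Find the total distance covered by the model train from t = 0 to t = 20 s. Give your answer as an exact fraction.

1598/11 cm

Total distance travelled is ∫|v| dt — sum the magnitudes of each area piece.
0–6 s: v = 0 at t = 1.5 s; triangle areas 3 + 27 = 30 cm
6–12 s: |12| × 6 = 72 cm
12–16 s: |½(12 + 3)(4)| = 30 cm
16–20 s: v = 0 at t = 188/11 s; triangle areas 18/11 + 128/11 = 146/11 cm
Total distance = 1598/11 cm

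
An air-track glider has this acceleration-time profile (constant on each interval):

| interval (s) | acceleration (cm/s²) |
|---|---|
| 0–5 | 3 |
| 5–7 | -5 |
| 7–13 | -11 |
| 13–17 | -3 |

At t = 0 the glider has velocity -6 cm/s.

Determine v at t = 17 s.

Δv equals the area under the a-t graph; then v = v₀ + Δv.
0–5 s: 3 × 5 = 15 cm/s
5–7 s: -5 × 2 = -10 cm/s
7–13 s: -11 × 6 = -66 cm/s
13–17 s: -3 × 4 = -12 cm/s
Δv = -73 cm/s, so v(17) = -6 + (-73) = -79 cm/s.

-79 cm/s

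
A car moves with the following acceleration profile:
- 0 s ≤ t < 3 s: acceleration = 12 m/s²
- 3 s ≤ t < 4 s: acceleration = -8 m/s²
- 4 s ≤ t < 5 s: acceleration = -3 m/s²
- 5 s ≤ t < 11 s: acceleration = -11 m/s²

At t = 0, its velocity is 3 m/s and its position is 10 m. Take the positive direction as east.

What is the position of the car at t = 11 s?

On each constant-a segment, Δv = aΔt and Δx = v₀Δt + ½aΔt²; chain segment to segment.
0–3 s: v starts 3 m/s; Δx = 3·3 + ½·12·3² = 63 m; v ends 39 m/s.
3–4 s: v starts 39 m/s; Δx = 39·1 + ½·-8·1² = 35 m; v ends 31 m/s.
4–5 s: v starts 31 m/s; Δx = 31·1 + ½·-3·1² = 29.5 m; v ends 28 m/s.
5–11 s: v starts 28 m/s; Δx = 28·6 + ½·-11·6² = -30 m; v ends -38 m/s.
x(11) = 10 + Σ Δx = 107.5 m.

107.5 m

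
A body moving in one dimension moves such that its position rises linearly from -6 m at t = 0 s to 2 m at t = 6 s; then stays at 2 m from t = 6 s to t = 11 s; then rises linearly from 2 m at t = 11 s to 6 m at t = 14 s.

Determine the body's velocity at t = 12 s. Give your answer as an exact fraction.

4/3 m/s

Velocity is the slope of the x-t graph on 11–14 s: (6 − 2)/(14 − 11) = 4/3 m/s.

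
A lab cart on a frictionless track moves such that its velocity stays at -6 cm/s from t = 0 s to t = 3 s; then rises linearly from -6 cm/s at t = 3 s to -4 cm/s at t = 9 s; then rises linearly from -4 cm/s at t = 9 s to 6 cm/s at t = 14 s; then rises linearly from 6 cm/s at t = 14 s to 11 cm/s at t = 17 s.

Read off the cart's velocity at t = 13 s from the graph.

On 9–14 s the graph is linear from -4 to 6 cm/s: v(13) = -4 + (6 − -4)·(13 − 9)/(14 − 9) = 4 cm/s.

4 cm/s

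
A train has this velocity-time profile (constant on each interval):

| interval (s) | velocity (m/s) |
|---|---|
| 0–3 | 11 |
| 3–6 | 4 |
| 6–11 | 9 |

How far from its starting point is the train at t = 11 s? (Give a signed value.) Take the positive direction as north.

90 m

Displacement is the signed area under the v-t curve.
0–3 s: 11 × 3 = 33 m
3–6 s: 4 × 3 = 12 m
6–11 s: 9 × 5 = 45 m
Net displacement = 90 m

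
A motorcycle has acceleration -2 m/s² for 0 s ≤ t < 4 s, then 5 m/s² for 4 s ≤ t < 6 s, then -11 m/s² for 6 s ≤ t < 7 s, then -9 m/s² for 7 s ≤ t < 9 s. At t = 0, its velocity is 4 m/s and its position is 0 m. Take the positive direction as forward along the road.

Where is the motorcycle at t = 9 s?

On each constant-a segment, Δv = aΔt and Δx = v₀Δt + ½aΔt²; chain segment to segment.
0–4 s: v starts 4 m/s; Δx = 4·4 + ½·-2·4² = 0 m; v ends -4 m/s.
4–6 s: v starts -4 m/s; Δx = -4·2 + ½·5·2² = 2 m; v ends 6 m/s.
6–7 s: v starts 6 m/s; Δx = 6·1 + ½·-11·1² = 0.5 m; v ends -5 m/s.
7–9 s: v starts -5 m/s; Δx = -5·2 + ½·-9·2² = -28 m; v ends -23 m/s.
x(9) = 0 + Σ Δx = -25.5 m.

-25.5 m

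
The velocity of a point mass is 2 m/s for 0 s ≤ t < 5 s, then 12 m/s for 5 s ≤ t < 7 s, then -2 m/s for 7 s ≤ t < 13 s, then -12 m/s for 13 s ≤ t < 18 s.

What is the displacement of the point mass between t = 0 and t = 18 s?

Displacement is the signed area under the v-t curve.
0–5 s: 2 × 5 = 10 m
5–7 s: 12 × 2 = 24 m
7–13 s: -2 × 6 = -12 m
13–18 s: -12 × 5 = -60 m
Net displacement = -38 m

-38 m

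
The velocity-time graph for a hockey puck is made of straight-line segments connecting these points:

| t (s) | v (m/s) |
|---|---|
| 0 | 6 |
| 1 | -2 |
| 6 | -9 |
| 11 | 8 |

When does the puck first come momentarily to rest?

v changes sign on 0–1 s (from 6 to -2); the graph is linear there, so v = 0 at t = 0 + (-6)·(1 − 0)/(-2 − 6) = 0.75 s.

t = 0.75 s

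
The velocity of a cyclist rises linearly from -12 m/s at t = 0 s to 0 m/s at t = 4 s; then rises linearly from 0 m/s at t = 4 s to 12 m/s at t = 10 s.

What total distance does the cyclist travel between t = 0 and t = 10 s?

60 m

Distance (not displacement) is the total path length: add the absolute areas under v-t.
0–4 s: |½(-12 + 0)(4)| = 24 m
4–10 s: |½(0 + 12)(6)| = 36 m
Total distance = 60 m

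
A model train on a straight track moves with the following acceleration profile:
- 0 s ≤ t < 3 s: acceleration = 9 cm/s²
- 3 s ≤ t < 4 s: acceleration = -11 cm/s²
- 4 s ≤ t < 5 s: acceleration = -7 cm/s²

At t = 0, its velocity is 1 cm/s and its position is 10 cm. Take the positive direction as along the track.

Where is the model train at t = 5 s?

On each constant-a segment, Δv = aΔt and Δx = v₀Δt + ½aΔt²; chain segment to segment.
0–3 s: v starts 1 cm/s; Δx = 1·3 + ½·9·3² = 43.5 cm; v ends 28 cm/s.
3–4 s: v starts 28 cm/s; Δx = 28·1 + ½·-11·1² = 22.5 cm; v ends 17 cm/s.
4–5 s: v starts 17 cm/s; Δx = 17·1 + ½·-7·1² = 13.5 cm; v ends 10 cm/s.
x(5) = 10 + Σ Δx = 89.5 cm.

89.5 cm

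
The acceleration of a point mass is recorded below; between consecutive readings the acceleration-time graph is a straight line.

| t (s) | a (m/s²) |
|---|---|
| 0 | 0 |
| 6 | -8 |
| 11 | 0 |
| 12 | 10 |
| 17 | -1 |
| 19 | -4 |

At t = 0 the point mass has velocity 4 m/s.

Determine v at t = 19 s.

-17.5 m/s

Δv equals the area under the a-t graph; then v = v₀ + Δv.
0–6 s: ½(0 + -8)(6) = -24 m/s
6–11 s: ½(-8 + 0)(5) = -20 m/s
11–12 s: ½(0 + 10)(1) = 5 m/s
12–17 s: ½(10 + -1)(5) = 22.5 m/s
17–19 s: ½(-1 + -4)(2) = -5 m/s
Δv = -21.5 m/s, so v(19) = 4 + (-21.5) = -17.5 m/s.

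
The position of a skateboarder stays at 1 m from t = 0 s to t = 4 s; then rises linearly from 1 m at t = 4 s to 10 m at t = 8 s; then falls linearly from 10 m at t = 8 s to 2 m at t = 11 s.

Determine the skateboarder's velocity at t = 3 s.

Velocity is the slope of the x-t graph on 0–4 s: (1 − 1)/(4 − 0) = 0 m/s.

0 m/s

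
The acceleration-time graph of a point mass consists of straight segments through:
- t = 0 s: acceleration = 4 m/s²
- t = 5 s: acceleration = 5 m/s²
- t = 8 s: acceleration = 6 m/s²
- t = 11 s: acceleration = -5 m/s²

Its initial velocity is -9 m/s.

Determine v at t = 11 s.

31.5 m/s

Δv equals the area under the a-t graph; then v = v₀ + Δv.
0–5 s: ½(4 + 5)(5) = 22.5 m/s
5–8 s: ½(5 + 6)(3) = 16.5 m/s
8–11 s: ½(6 + -5)(3) = 1.5 m/s
Δv = 40.5 m/s, so v(11) = -9 + (40.5) = 31.5 m/s.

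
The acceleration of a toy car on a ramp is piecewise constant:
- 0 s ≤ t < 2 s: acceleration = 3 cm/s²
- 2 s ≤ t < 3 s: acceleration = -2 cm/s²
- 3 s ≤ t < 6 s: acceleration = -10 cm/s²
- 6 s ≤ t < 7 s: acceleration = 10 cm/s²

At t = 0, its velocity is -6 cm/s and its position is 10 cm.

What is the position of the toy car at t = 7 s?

On each constant-a segment, Δv = aΔt and Δx = v₀Δt + ½aΔt²; chain segment to segment.
0–2 s: v starts -6 cm/s; Δx = -6·2 + ½·3·2² = -6 cm; v ends 0 cm/s.
2–3 s: v starts 0 cm/s; Δx = 0·1 + ½·-2·1² = -1 cm; v ends -2 cm/s.
3–6 s: v starts -2 cm/s; Δx = -2·3 + ½·-10·3² = -51 cm; v ends -32 cm/s.
6–7 s: v starts -32 cm/s; Δx = -32·1 + ½·10·1² = -27 cm; v ends -22 cm/s.
x(7) = 10 + Σ Δx = -75 cm.

-75 cm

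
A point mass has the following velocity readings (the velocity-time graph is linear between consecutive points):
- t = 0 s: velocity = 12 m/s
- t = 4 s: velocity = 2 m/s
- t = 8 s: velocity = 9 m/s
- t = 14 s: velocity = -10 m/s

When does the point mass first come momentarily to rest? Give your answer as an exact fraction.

v changes sign on 8–14 s (from 9 to -10); the graph is linear there, so v = 0 at t = 8 + (-9)·(14 − 8)/(-10 − 9) = 206/19 s.

t = 206/19 s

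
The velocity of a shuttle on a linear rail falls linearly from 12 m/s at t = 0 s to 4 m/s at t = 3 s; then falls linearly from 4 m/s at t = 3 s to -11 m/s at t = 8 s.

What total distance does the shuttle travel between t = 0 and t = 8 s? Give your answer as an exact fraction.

Total distance travelled is ∫|v| dt — sum the magnitudes of each area piece.
0–3 s: |½(12 + 4)(3)| = 24 m
3–8 s: v = 0 at t = 13/3 s; triangle areas 8/3 + 121/6 = 137/6 m
Total distance = 281/6 m

281/6 m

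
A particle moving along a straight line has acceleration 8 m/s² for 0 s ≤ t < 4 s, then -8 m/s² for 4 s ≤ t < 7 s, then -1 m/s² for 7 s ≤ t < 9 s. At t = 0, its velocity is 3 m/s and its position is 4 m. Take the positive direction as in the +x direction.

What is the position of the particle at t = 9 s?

On each constant-a segment, Δv = aΔt and Δx = v₀Δt + ½aΔt²; chain segment to segment.
0–4 s: v starts 3 m/s; Δx = 3·4 + ½·8·4² = 76 m; v ends 35 m/s.
4–7 s: v starts 35 m/s; Δx = 35·3 + ½·-8·3² = 69 m; v ends 11 m/s.
7–9 s: v starts 11 m/s; Δx = 11·2 + ½·-1·2² = 20 m; v ends 9 m/s.
x(9) = 4 + Σ Δx = 169 m.

169 m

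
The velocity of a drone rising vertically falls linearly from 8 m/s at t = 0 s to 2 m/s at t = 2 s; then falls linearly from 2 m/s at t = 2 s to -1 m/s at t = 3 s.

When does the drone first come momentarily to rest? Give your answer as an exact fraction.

v changes sign on 2–3 s (from 2 to -1); the graph is linear there, so v = 0 at t = 2 + (-2)·(3 − 2)/(-1 − 2) = 8/3 s.

t = 8/3 s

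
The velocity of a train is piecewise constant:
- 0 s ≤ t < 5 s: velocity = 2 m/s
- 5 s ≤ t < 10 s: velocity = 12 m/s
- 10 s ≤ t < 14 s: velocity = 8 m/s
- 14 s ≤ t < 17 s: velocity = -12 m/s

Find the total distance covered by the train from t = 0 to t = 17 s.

Total distance travelled is ∫|v| dt — sum the magnitudes of each area piece.
0–5 s: |2| × 5 = 10 m
5–10 s: |12| × 5 = 60 m
10–14 s: |8| × 4 = 32 m
14–17 s: |-12| × 3 = 36 m
Total distance = 138 m

138 m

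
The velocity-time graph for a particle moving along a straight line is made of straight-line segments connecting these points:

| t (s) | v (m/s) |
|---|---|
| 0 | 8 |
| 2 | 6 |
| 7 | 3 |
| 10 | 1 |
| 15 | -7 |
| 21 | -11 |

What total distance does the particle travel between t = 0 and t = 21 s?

112.125 m

Total distance travelled is ∫|v| dt — sum the magnitudes of each area piece.
0–2 s: |½(8 + 6)(2)| = 14 m
2–7 s: |½(6 + 3)(5)| = 22.5 m
7–10 s: |½(3 + 1)(3)| = 6 m
10–15 s: v = 0 at t = 10.625 s; triangle areas 0.3125 + 15.3125 = 15.625 m
15–21 s: |½(-7 + -11)(6)| = 54 m
Total distance = 112.125 m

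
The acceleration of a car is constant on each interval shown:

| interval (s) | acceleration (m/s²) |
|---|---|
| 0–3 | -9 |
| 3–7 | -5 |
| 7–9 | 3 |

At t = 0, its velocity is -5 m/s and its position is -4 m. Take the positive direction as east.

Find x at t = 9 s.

On each constant-a segment, Δv = aΔt and Δx = v₀Δt + ½aΔt²; chain segment to segment.
0–3 s: v starts -5 m/s; Δx = -5·3 + ½·-9·3² = -55.5 m; v ends -32 m/s.
3–7 s: v starts -32 m/s; Δx = -32·4 + ½·-5·4² = -168 m; v ends -52 m/s.
7–9 s: v starts -52 m/s; Δx = -52·2 + ½·3·2² = -98 m; v ends -46 m/s.
x(9) = -4 + Σ Δx = -325.5 m.

-325.5 m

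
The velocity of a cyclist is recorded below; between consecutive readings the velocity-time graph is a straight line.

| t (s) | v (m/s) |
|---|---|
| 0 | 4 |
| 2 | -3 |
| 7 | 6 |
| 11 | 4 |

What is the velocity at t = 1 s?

0.5 m/s

On 0–2 s the graph is linear from 4 to -3 m/s: v(1) = 4 + (-3 − 4)·(1 − 0)/(2 − 0) = 0.5 m/s.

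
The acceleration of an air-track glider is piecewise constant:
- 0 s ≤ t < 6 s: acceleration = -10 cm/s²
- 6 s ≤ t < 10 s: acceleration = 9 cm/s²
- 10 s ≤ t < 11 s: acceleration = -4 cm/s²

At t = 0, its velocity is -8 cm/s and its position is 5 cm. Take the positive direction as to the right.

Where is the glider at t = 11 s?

-457 cm

On each constant-a segment, Δv = aΔt and Δx = v₀Δt + ½aΔt²; chain segment to segment.
0–6 s: v starts -8 cm/s; Δx = -8·6 + ½·-10·6² = -228 cm; v ends -68 cm/s.
6–10 s: v starts -68 cm/s; Δx = -68·4 + ½·9·4² = -200 cm; v ends -32 cm/s.
10–11 s: v starts -32 cm/s; Δx = -32·1 + ½·-4·1² = -34 cm; v ends -36 cm/s.
x(11) = 5 + Σ Δx = -457 cm.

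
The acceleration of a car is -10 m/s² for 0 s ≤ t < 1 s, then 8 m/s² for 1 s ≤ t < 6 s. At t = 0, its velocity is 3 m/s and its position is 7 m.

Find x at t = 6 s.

70 m

On each constant-a segment, Δv = aΔt and Δx = v₀Δt + ½aΔt²; chain segment to segment.
0–1 s: v starts 3 m/s; Δx = 3·1 + ½·-10·1² = -2 m; v ends -7 m/s.
1–6 s: v starts -7 m/s; Δx = -7·5 + ½·8·5² = 65 m; v ends 33 m/s.
x(6) = 7 + Σ Δx = 70 m.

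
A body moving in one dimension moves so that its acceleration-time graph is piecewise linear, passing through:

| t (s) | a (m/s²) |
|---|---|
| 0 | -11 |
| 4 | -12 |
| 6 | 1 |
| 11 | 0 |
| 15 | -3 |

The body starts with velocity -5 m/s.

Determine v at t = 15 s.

Δv equals the area under the a-t graph; then v = v₀ + Δv.
0–4 s: ½(-11 + -12)(4) = -46 m/s
4–6 s: ½(-12 + 1)(2) = -11 m/s
6–11 s: ½(1 + 0)(5) = 2.5 m/s
11–15 s: ½(0 + -3)(4) = -6 m/s
Δv = -60.5 m/s, so v(15) = -5 + (-60.5) = -65.5 m/s.

-65.5 m/s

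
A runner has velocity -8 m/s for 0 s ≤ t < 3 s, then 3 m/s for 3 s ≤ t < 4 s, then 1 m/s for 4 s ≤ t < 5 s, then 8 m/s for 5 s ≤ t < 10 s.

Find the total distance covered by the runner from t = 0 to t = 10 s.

68 m

Total distance travelled is ∫|v| dt — sum the magnitudes of each area piece.
0–3 s: |-8| × 3 = 24 m
3–4 s: |3| × 1 = 3 m
4–5 s: |1| × 1 = 1 m
5–10 s: |8| × 5 = 40 m
Total distance = 68 m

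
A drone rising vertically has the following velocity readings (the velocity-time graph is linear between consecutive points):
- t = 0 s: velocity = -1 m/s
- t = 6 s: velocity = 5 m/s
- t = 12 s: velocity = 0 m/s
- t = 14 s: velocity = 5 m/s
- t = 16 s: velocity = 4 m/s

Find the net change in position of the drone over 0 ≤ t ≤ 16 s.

Net displacement equals the area under the velocity-time graph (areas below the axis count negative).
0–6 s: ½(-1 + 5)(6) = 12 m
6–12 s: ½(5 + 0)(6) = 15 m
12–14 s: ½(0 + 5)(2) = 5 m
14–16 s: ½(5 + 4)(2) = 9 m
Net displacement = 41 m

41 m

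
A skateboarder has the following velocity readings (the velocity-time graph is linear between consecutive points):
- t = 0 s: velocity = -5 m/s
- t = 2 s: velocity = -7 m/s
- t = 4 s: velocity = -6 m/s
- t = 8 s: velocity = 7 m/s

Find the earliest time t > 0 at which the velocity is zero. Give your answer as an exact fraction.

t = 76/13 s

v changes sign on 4–8 s (from -6 to 7); the graph is linear there, so v = 0 at t = 4 + (6)·(8 − 4)/(7 − -6) = 76/13 s.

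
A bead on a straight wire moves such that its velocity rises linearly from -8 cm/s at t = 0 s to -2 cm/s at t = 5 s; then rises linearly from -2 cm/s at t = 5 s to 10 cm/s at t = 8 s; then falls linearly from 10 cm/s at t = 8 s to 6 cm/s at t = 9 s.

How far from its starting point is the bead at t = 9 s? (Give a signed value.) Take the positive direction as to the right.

-5 cm

Net displacement equals the area under the velocity-time graph (areas below the axis count negative).
0–5 s: ½(-8 + -2)(5) = -25 cm
5–8 s: ½(-2 + 10)(3) = 12 cm
8–9 s: ½(10 + 6)(1) = 8 cm
Net displacement = -5 cm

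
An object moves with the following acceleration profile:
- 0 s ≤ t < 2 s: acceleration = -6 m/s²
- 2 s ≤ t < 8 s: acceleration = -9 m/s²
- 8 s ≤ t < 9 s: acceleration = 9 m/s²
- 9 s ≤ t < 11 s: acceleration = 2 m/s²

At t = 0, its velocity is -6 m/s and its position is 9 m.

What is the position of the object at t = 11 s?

On each constant-a segment, Δv = aΔt and Δx = v₀Δt + ½aΔt²; chain segment to segment.
0–2 s: v starts -6 m/s; Δx = -6·2 + ½·-6·2² = -24 m; v ends -18 m/s.
2–8 s: v starts -18 m/s; Δx = -18·6 + ½·-9·6² = -270 m; v ends -72 m/s.
8–9 s: v starts -72 m/s; Δx = -72·1 + ½·9·1² = -67.5 m; v ends -63 m/s.
9–11 s: v starts -63 m/s; Δx = -63·2 + ½·2·2² = -122 m; v ends -59 m/s.
x(11) = 9 + Σ Δx = -474.5 m.

-474.5 m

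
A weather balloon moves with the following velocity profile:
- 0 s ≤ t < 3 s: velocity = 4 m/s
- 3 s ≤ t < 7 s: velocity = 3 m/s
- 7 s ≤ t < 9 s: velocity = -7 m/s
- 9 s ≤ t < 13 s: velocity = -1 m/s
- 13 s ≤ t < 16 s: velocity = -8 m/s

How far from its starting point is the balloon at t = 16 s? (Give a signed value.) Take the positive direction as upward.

Displacement is the signed area under the v-t curve.
0–3 s: 4 × 3 = 12 m
3–7 s: 3 × 4 = 12 m
7–9 s: -7 × 2 = -14 m
9–13 s: -1 × 4 = -4 m
13–16 s: -8 × 3 = -24 m
Net displacement = -18 m

-18 m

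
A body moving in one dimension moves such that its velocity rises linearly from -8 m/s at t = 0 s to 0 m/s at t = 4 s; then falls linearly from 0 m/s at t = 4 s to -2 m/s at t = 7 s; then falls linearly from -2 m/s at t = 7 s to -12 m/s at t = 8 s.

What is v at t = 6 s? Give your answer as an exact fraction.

On 4–7 s the graph is linear from 0 to -2 m/s: v(6) = 0 + (-2 − 0)·(6 − 4)/(7 − 4) = -4/3 m/s.

-4/3 m/s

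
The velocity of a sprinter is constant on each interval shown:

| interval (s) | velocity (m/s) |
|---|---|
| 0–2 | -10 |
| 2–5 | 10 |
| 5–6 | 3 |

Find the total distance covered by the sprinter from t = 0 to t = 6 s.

53 m

Distance (not displacement) is the total path length: add the absolute areas under v-t.
0–2 s: |-10| × 2 = 20 m
2–5 s: |10| × 3 = 30 m
5–6 s: |3| × 1 = 3 m
Total distance = 53 m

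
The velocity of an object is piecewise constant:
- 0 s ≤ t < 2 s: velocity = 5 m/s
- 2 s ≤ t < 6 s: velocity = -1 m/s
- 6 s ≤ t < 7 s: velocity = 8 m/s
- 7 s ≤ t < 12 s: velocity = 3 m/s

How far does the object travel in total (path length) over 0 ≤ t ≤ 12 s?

37 m

Total distance travelled is ∫|v| dt — sum the magnitudes of each area piece.
0–2 s: |5| × 2 = 10 m
2–6 s: |-1| × 4 = 4 m
6–7 s: |8| × 1 = 8 m
7–12 s: |3| × 5 = 15 m
Total distance = 37 m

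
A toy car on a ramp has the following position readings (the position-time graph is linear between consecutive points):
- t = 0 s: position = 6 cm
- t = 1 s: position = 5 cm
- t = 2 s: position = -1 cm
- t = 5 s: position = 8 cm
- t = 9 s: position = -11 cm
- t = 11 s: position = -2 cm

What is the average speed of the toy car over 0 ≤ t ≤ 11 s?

4 cm/s

Average speed = (total path length)/(elapsed time); on a piecewise-linear x-t graph the path length is Σ|Δx|.
0–1 s: |Δx| = |5 − 6| = 1 cm
1–2 s: |Δx| = |-1 − 5| = 6 cm
2–5 s: |Δx| = |8 − -1| = 9 cm
5–9 s: |Δx| = |-11 − 8| = 19 cm
9–11 s: |Δx| = |-2 − -11| = 9 cm
Total path = 44 cm; average speed = 44/11 = 4 cm/s.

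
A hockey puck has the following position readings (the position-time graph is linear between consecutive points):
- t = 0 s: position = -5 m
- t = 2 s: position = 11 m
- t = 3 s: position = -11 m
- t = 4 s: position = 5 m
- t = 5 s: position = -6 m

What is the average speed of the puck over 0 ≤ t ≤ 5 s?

Average speed = (total path length)/(elapsed time); on a piecewise-linear x-t graph the path length is Σ|Δx|.
0–2 s: |Δx| = |11 − -5| = 16 m
2–3 s: |Δx| = |-11 − 11| = 22 m
3–4 s: |Δx| = |5 − -11| = 16 m
4–5 s: |Δx| = |-6 − 5| = 11 m
Total path = 65 m; average speed = 65/5 = 13 m/s.

13 m/s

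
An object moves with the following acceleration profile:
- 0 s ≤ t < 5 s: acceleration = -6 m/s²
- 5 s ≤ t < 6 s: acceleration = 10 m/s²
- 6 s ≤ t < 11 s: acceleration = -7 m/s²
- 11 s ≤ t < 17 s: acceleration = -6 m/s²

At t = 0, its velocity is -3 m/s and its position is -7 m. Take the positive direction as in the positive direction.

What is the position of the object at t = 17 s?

On each constant-a segment, Δv = aΔt and Δx = v₀Δt + ½aΔt²; chain segment to segment.
0–5 s: v starts -3 m/s; Δx = -3·5 + ½·-6·5² = -90 m; v ends -33 m/s.
5–6 s: v starts -33 m/s; Δx = -33·1 + ½·10·1² = -28 m; v ends -23 m/s.
6–11 s: v starts -23 m/s; Δx = -23·5 + ½·-7·5² = -202.5 m; v ends -58 m/s.
11–17 s: v starts -58 m/s; Δx = -58·6 + ½·-6·6² = -456 m; v ends -94 m/s.
x(17) = -7 + Σ Δx = -783.5 m.

-783.5 m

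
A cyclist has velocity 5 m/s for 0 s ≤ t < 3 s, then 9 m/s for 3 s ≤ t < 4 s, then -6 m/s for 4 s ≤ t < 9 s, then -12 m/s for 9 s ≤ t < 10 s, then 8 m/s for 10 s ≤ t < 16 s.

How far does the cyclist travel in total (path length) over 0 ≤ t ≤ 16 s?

114 m

Distance (not displacement) is the total path length: add the absolute areas under v-t.
0–3 s: |5| × 3 = 15 m
3–4 s: |9| × 1 = 9 m
4–9 s: |-6| × 5 = 30 m
9–10 s: |-12| × 1 = 12 m
10–16 s: |8| × 6 = 48 m
Total distance = 114 m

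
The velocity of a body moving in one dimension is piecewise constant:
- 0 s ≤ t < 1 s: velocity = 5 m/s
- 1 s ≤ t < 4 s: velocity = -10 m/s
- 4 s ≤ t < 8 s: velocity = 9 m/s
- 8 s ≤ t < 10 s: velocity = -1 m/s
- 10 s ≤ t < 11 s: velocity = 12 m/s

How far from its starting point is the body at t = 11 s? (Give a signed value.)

21 m

Net displacement equals the area under the velocity-time graph (areas below the axis count negative).
0–1 s: 5 × 1 = 5 m
1–4 s: -10 × 3 = -30 m
4–8 s: 9 × 4 = 36 m
8–10 s: -1 × 2 = -2 m
10–11 s: 12 × 1 = 12 m
Net displacement = 21 m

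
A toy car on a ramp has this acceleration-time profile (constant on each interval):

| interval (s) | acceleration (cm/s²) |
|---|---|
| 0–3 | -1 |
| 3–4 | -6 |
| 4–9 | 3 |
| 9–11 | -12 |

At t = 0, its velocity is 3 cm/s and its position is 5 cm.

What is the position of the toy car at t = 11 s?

On each constant-a segment, Δv = aΔt and Δx = v₀Δt + ½aΔt²; chain segment to segment.
0–3 s: v starts 3 cm/s; Δx = 3·3 + ½·-1·3² = 4.5 cm; v ends 0 cm/s.
3–4 s: v starts 0 cm/s; Δx = 0·1 + ½·-6·1² = -3 cm; v ends -6 cm/s.
4–9 s: v starts -6 cm/s; Δx = -6·5 + ½·3·5² = 7.5 cm; v ends 9 cm/s.
9–11 s: v starts 9 cm/s; Δx = 9·2 + ½·-12·2² = -6 cm; v ends -15 cm/s.
x(11) = 5 + Σ Δx = 8 cm.

8 cm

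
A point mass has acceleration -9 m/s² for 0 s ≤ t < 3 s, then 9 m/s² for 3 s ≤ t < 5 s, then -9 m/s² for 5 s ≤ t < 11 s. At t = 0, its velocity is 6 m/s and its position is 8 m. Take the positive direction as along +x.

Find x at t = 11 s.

On each constant-a segment, Δv = aΔt and Δx = v₀Δt + ½aΔt²; chain segment to segment.
0–3 s: v starts 6 m/s; Δx = 6·3 + ½·-9·3² = -22.5 m; v ends -21 m/s.
3–5 s: v starts -21 m/s; Δx = -21·2 + ½·9·2² = -24 m; v ends -3 m/s.
5–11 s: v starts -3 m/s; Δx = -3·6 + ½·-9·6² = -180 m; v ends -57 m/s.
x(11) = 8 + Σ Δx = -218.5 m.

-218.5 m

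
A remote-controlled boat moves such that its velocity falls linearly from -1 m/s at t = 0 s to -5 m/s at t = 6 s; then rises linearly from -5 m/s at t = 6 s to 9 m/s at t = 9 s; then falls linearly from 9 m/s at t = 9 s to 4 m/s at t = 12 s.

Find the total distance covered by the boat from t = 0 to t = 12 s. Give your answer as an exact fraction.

342/7 m

Distance (not displacement) is the total path length: add the absolute areas under v-t.
0–6 s: |½(-1 + -5)(6)| = 18 m
6–9 s: v = 0 at t = 99/14 s; triangle areas 75/28 + 243/28 = 159/14 m
9–12 s: |½(9 + 4)(3)| = 19.5 m
Total distance = 342/7 m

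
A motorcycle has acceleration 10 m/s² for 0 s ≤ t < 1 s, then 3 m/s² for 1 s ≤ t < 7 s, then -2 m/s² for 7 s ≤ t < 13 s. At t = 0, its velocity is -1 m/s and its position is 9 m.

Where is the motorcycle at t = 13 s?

On each constant-a segment, Δv = aΔt and Δx = v₀Δt + ½aΔt²; chain segment to segment.
0–1 s: v starts -1 m/s; Δx = -1·1 + ½·10·1² = 4 m; v ends 9 m/s.
1–7 s: v starts 9 m/s; Δx = 9·6 + ½·3·6² = 108 m; v ends 27 m/s.
7–13 s: v starts 27 m/s; Δx = 27·6 + ½·-2·6² = 126 m; v ends 15 m/s.
x(13) = 9 + Σ Δx = 247 m.

247 m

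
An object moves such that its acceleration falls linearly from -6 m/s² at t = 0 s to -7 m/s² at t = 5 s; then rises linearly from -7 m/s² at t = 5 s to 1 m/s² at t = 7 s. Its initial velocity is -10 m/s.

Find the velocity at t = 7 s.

Δv equals the area under the a-t graph; then v = v₀ + Δv.
0–5 s: ½(-6 + -7)(5) = -32.5 m/s
5–7 s: ½(-7 + 1)(2) = -6 m/s
Δv = -38.5 m/s, so v(7) = -10 + (-38.5) = -48.5 m/s.

-48.5 m/s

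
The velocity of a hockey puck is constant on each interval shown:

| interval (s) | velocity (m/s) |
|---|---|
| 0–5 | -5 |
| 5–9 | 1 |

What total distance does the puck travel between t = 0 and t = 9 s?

29 m

Distance (not displacement) is the total path length: add the absolute areas under v-t.
0–5 s: |-5| × 5 = 25 m
5–9 s: |1| × 4 = 4 m
Total distance = 29 m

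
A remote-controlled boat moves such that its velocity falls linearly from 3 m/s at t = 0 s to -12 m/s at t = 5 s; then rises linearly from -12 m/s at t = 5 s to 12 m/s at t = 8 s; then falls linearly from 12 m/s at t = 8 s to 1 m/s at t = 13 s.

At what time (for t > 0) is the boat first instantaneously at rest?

t = 1 s

v changes sign on 0–5 s (from 3 to -12); the graph is linear there, so v = 0 at t = 0 + (-3)·(5 − 0)/(-12 − 3) = 1 s.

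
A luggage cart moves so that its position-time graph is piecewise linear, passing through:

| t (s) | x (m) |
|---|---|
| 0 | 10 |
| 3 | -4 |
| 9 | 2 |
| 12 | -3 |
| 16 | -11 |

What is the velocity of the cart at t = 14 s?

-2 m/s

Velocity is the slope of the x-t graph on 12–16 s: (-11 − -3)/(16 − 12) = -2 m/s.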